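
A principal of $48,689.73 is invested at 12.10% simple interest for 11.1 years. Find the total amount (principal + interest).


Total amount formula: A = P(1 + rt) = P + P·r·t
Interest: I = P × r × t = $48,689.73 × 0.121 × 11.1 = $65,395.18
A = P + I = $48,689.73 + $65,395.18 = $114,084.91

A = P + I = P(1 + rt) = $114,084.91


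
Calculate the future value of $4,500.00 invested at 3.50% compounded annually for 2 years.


Compound interest formula: A = P(1 + r/n)^(nt)
A = $4,500.00 × (1 + 0.035/1)^(1 × 2)
Growth factor: (1 + 0.035/1)^2 = 1.071225
A = $4,500.00 × 1.071225
A = $4,820.51

A = P(1 + r/n)^(nt) = $4,820.51


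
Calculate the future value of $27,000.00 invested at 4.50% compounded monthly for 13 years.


Compound interest formula: A = P(1 + r/n)^(nt)
A = $27,000.00 × (1 + 0.045/12)^(12 × 13)
Growth factor: (1 + 0.045/12)^156 = 1.793028
A = $27,000.00 × 1.793028
A = $48,411.76

A = P(1 + r/n)^(nt) = $48,411.76


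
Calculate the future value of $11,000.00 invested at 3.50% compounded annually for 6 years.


Compound interest formula: A = P(1 + r/n)^(nt)
A = $11,000.00 × (1 + 0.035/1)^(1 × 6)
Growth factor: (1 + 0.035/1)^6 = 1.2292553
A = $11,000.00 × 1.2292553
A = $13,521.81

A = P(1 + r/n)^(nt) = $13,521.81


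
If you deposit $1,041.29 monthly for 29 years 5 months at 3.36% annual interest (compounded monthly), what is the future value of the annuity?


Future value of an ordinary annuity: FV = PMT × ((1 + r)^n − 1) / r
Monthly rate r = 0.0336/12 = 0.0028, n = 353
FV = $1,041.29 × ((1 + 0.0336/12)^353 − 1) / (0.0336/12)
FV = $1,041.29 × 601.151200
FV = $625,972.73

FV = PMT × ((1+r)^n - 1)/r = $625,972.73


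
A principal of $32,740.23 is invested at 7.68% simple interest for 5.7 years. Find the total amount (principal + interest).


Total amount formula: A = P(1 + rt) = P + P·r·t
Interest: I = P × r × t = $32,740.23 × 0.0768 × 5.7 = $14,332.36
A = P + I = $32,740.23 + $14,332.36 = $47,072.59

A = P + I = P(1 + rt) = $47,072.59


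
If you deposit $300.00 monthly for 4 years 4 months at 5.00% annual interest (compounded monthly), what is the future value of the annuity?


Future value of an ordinary annuity: FV = PMT × ((1 + r)^n − 1) / r
Monthly rate r = 0.05/12 ≈ 0.00416667, n = 52
FV = $300.00 × ((1 + 0.05/12)^52 − 1) / (0.05/12)
FV = $300.00 × 57.929074
FV = $17,378.72

FV = PMT × ((1+r)^n - 1)/r = $17,378.72


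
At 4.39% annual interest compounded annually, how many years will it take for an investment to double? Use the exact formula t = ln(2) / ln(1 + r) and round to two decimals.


Doubling condition: (1 + r)^t = 2
Take ln of both sides: t × ln(1 + r) = ln(2)
t = ln(2) / ln(1 + r)
t = 0.693147 / 0.042964
t = 16.13

t = ln(2) / ln(1 + r) = 16.13 years


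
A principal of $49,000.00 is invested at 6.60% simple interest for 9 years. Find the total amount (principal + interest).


Total amount formula: A = P(1 + rt) = P + P·r·t
Interest: I = P × r × t = $49,000.00 × 0.066 × 9 = $29,106.00
A = P + I = $49,000.00 + $29,106.00 = $78,106.00

A = P + I = P(1 + rt) = $78,106.00


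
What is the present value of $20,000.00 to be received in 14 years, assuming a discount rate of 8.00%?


Present value formula: PV = FV / (1 + r)^t
PV = $20,000.00 / (1 + 0.08)^14
PV = $20,000.00 / 2.937194
PV = $6,809.22

PV = FV / (1 + r)^t = $6,809.22


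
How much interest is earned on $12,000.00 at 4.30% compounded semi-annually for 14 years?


Compound interest earned = final amount − principal.
A = P(1 + r/n)^(nt) = $12,000.00 × (1 + 0.043/2)^(2 × 14) = $21,769.86
Interest = A − P = $21,769.86 − $12,000.00 = $9,769.86

Interest = A - P = $9,769.86


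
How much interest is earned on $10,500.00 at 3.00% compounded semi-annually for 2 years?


Compound interest earned = final amount − principal.
A = P(1 + r/n)^(nt) = $10,500.00 × (1 + 0.03/2)^(2 × 2) = $11,144.32
Interest = A − P = $11,144.32 − $10,500.00 = $644.32

Interest = A - P = $644.32


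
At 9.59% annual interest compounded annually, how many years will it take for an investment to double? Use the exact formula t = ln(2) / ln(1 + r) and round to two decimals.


Doubling condition: (1 + r)^t = 2
Take ln of both sides: t × ln(1 + r) = ln(2)
t = ln(2) / ln(1 + r)
t = 0.693147 / 0.091576
t = 7.57

t = ln(2) / ln(1 + r) = 7.57 years


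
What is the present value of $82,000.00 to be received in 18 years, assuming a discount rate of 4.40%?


Present value formula: PV = FV / (1 + r)^t
PV = $82,000.00 / (1 + 0.044)^18
PV = $82,000.00 / 2.1707458
PV = $37,775.04

PV = FV / (1 + r)^t = $37,775.04


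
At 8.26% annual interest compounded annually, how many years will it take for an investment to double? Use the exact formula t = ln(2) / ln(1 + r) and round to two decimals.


Doubling condition: (1 + r)^t = 2
Take ln of both sides: t × ln(1 + r) = ln(2)
t = ln(2) / ln(1 + r)
t = 0.693147 / 0.079366
t = 8.73

t = ln(2) / ln(1 + r) = 8.73 years


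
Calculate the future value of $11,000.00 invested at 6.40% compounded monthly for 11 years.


Compound interest formula: A = P(1 + r/n)^(nt)
A = $11,000.00 × (1 + 0.064/12)^(12 × 11)
Growth factor: (1 + 0.064/12)^132 = 2.0180452
A = $11,000.00 × 2.0180452
A = $22,198.50

A = P(1 + r/n)^(nt) = $22,198.50


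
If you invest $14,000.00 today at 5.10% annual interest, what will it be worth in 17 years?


Future value formula: FV = PV × (1 + r)^t
FV = $14,000.00 × (1 + 0.051)^17
FV = $14,000.00 × 2.3294113
FV = $32,611.76

FV = PV × (1 + r)^t = $32,611.76


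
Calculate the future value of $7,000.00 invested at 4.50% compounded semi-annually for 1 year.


Compound interest formula: A = P(1 + r/n)^(nt)
A = $7,000.00 × (1 + 0.045/2)^(2 × 1)
Growth factor: (1 + 0.045/2)^2 = 1.045506
A = $7,000.00 × 1.045506
A = $7,318.54

A = P(1 + r/n)^(nt) = $7,318.54


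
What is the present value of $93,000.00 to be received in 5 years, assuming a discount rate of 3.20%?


Present value formula: PV = FV / (1 + r)^t
PV = $93,000.00 / (1 + 0.032)^5
PV = $93,000.00 / 1.170573
PV = $79,448.27

PV = FV / (1 + r)^t = $79,448.27


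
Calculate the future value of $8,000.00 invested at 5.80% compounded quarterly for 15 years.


Compound interest formula: A = P(1 + r/n)^(nt)
A = $8,000.00 × (1 + 0.058/4)^(4 × 15)
Growth factor: (1 + 0.058/4)^60 = 2.372046
A = $8,000.00 × 2.372046
A = $18,976.37

A = P(1 + r/n)^(nt) = $18,976.37


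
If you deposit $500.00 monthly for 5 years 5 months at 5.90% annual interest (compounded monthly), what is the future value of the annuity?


Future value of an ordinary annuity: FV = PMT × ((1 + r)^n − 1) / r
Monthly rate r = 0.059/12 ≈ 0.00491667, n = 65
FV = $500.00 × ((1 + 0.059/12)^65 − 1) / (0.059/12)
FV = $500.00 × 76.368113
FV = $38,184.06

FV = PMT × ((1+r)^n - 1)/r = $38,184.06


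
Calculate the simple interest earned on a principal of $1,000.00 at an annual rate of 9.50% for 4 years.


Simple interest formula: I = P × r × t
I = $1,000.00 × 0.095 × 4
I = $380.00

I = P × r × t = $380.00


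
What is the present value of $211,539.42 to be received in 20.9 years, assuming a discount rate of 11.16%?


Present value formula: PV = FV / (1 + r)^t
PV = $211,539.42 / (1 + 0.1116)^20.9
PV = $211,539.42 / 9.1269243
PV = $23,177.51

PV = FV / (1 + r)^t = $23,177.51


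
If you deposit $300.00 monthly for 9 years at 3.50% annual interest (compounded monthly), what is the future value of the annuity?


Future value of an ordinary annuity: FV = PMT × ((1 + r)^n − 1) / r
Monthly rate r = 0.035/12 ≈ 0.00291667, n = 108
FV = $300.00 × ((1 + 0.035/12)^108 − 1) / (0.035/12)
FV = $300.00 × 126.730702
FV = $38,019.21

FV = PMT × ((1+r)^n - 1)/r = $38,019.21


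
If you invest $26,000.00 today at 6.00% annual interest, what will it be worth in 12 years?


Future value formula: FV = PV × (1 + r)^t
FV = $26,000.00 × (1 + 0.06)^12
FV = $26,000.00 × 2.0121965
FV = $52,317.11

FV = PV × (1 + r)^t = $52,317.11


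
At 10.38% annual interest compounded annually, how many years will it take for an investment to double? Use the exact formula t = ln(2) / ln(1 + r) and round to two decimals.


Doubling condition: (1 + r)^t = 2
Take ln of both sides: t × ln(1 + r) = ln(2)
t = ln(2) / ln(1 + r)
t = 0.693147 / 0.098759
t = 7.02

t = ln(2) / ln(1 + r) = 7.02 years


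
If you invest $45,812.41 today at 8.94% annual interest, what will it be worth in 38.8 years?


Future value formula: FV = PV × (1 + r)^t
FV = $45,812.41 × (1 + 0.0894)^38.8
FV = $45,812.41 × 27.7249003
FV = $1,270,144.50

FV = PV × (1 + r)^t = $1,270,144.50


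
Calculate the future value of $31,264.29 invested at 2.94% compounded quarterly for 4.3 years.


Compound interest formula: A = P(1 + r/n)^(nt)
A = $31,264.29 × (1 + 0.0294/4)^(4 × 4.3)
Growth factor: (1 + 0.0294/4)^17.2 = 1.1342342
A = $31,264.29 × 1.1342342
A = $35,461.03

A = P(1 + r/n)^(nt) = $35,461.03


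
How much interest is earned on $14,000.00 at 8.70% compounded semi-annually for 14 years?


Compound interest earned = final amount − principal.
A = P(1 + r/n)^(nt) = $14,000.00 × (1 + 0.087/2)^(2 × 14) = $46,122.91
Interest = A − P = $46,122.91 − $14,000.00 = $32,122.91

Interest = A - P = $32,122.91


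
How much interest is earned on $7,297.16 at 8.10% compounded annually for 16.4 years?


Compound interest earned = final amount − principal.
A = P(1 + r/n)^(nt) = $7,297.16 × (1 + 0.081/1)^(1 × 16.4) = $26,175.52
Interest = A − P = $26,175.52 − $7,297.16 = $18,878.36

Interest = A - P = $18,878.36


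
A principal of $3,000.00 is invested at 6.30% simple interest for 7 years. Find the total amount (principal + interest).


Total amount formula: A = P(1 + rt) = P + P·r·t
Interest: I = P × r × t = $3,000.00 × 0.063 × 7 = $1,323.00
A = P + I = $3,000.00 + $1,323.00 = $4,323.00

A = P + I = P(1 + rt) = $4,323.00


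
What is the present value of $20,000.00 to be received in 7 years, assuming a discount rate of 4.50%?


Present value formula: PV = FV / (1 + r)^t
PV = $20,000.00 / (1 + 0.045)^7
PV = $20,000.00 / 1.360862
PV = $14,696.57

PV = FV / (1 + r)^t = $14,696.57


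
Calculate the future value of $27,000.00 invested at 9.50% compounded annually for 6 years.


Compound interest formula: A = P(1 + r/n)^(nt)
A = $27,000.00 × (1 + 0.095/1)^(1 × 6)
Growth factor: (1 + 0.095/1)^6 = 1.7237914
A = $27,000.00 × 1.7237914
A = $46,542.37

A = P(1 + r/n)^(nt) = $46,542.37


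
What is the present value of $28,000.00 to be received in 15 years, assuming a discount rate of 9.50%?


Present value formula: PV = FV / (1 + r)^t
PV = $28,000.00 / (1 + 0.095)^15
PV = $28,000.00 / 3.901322
PV = $7,177.05

PV = FV / (1 + r)^t = $7,177.05


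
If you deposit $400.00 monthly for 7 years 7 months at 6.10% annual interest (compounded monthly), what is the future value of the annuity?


Future value of an ordinary annuity: FV = PMT × ((1 + r)^n − 1) / r
Monthly rate r = 0.061/12 ≈ 0.00508333, n = 91
FV = $400.00 × ((1 + 0.061/12)^91 − 1) / (0.061/12)
FV = $400.00 × 115.339986
FV = $46,135.99

FV = PMT × ((1+r)^n - 1)/r = $46,135.99


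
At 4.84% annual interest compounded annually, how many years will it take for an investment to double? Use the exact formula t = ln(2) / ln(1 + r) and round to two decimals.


Doubling condition: (1 + r)^t = 2
Take ln of both sides: t × ln(1 + r) = ln(2)
t = ln(2) / ln(1 + r)
t = 0.693147 / 0.047265
t = 14.67

t = ln(2) / ln(1 + r) = 14.67 years


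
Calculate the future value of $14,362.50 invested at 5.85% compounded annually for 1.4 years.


Compound interest formula: A = P(1 + r/n)^(nt)
A = $14,362.50 × (1 + 0.0585/1)^(1 × 1.4)
Growth factor: (1 + 0.0585/1)^1.4 = 1.082847
A = $14,362.50 × 1.082847
A = $15,552.39

A = P(1 + r/n)^(nt) = $15,552.39


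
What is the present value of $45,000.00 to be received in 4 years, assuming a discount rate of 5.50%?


Present value formula: PV = FV / (1 + r)^t
PV = $45,000.00 / (1 + 0.055)^4
PV = $45,000.00 / 1.2388247
PV = $36,324.75

PV = FV / (1 + r)^t = $36,324.75


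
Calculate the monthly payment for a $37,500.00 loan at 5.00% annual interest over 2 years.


Loan payment formula: PMT = PV × r / (1 − (1 + r)^(−n))
Monthly rate r = 0.05/12 ≈ 0.00416667, n = 24 months
Denominator: 1 − (1 + 0.05/12)^(−24) = 0.0949746
PMT = $37,500.00 × (0.05/12) / 0.0949746
PMT = $1,645.18 per month

PMT = PV × r / (1-(1+r)^(-n)) = $1,645.18/month


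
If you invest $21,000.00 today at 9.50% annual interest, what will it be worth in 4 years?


Future value formula: FV = PV × (1 + r)^t
FV = $21,000.00 × (1 + 0.095)^4
FV = $21,000.00 × 1.437661
FV = $30,190.88

FV = PV × (1 + r)^t = $30,190.88


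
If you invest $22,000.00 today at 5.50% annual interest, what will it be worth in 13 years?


Future value formula: FV = PV × (1 + r)^t
FV = $22,000.00 × (1 + 0.055)^13
FV = $22,000.00 × 2.005774
FV = $44,127.03

FV = PV × (1 + r)^t = $44,127.03


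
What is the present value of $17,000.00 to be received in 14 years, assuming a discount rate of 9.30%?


Present value formula: PV = FV / (1 + r)^t
PV = $17,000.00 / (1 + 0.093)^14
PV = $17,000.00 / 3.472820
PV = $4,895.16

PV = FV / (1 + r)^t = $4,895.16


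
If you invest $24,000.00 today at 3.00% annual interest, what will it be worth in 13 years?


Future value formula: FV = PV × (1 + r)^t
FV = $24,000.00 × (1 + 0.03)^13
FV = $24,000.00 × 1.4685337
FV = $35,244.81

FV = PV × (1 + r)^t = $35,244.81


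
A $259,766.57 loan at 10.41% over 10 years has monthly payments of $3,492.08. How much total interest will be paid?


Total paid over the life of the loan = PMT × n.
Total paid = $3,492.08 × 120 = $419,049.60
Total interest = total paid − principal = $419,049.60 − $259,766.57 = $159,283.03

Total interest = (PMT × n) - PV = $159,283.03


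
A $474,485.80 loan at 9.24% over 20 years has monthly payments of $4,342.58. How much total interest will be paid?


Total paid over the life of the loan = PMT × n.
Total paid = $4,342.58 × 240 = $1,042,219.20
Total interest = total paid − principal = $1,042,219.20 − $474,485.80 = $567,733.40

Total interest = (PMT × n) - PV = $567,733.40


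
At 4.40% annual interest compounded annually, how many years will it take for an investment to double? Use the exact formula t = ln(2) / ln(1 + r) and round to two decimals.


Doubling condition: (1 + r)^t = 2
Take ln of both sides: t × ln(1 + r) = ln(2)
t = ln(2) / ln(1 + r)
t = 0.693147 / 0.043059
t = 16.10

t = ln(2) / ln(1 + r) = 16.10 years


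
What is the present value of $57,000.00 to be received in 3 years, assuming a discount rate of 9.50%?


Present value formula: PV = FV / (1 + r)^t
PV = $57,000.00 / (1 + 0.095)^3
PV = $57,000.00 / 1.3129324
PV = $43,414.27

PV = FV / (1 + r)^t = $43,414.27


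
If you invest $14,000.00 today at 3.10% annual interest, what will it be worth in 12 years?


Future value formula: FV = PV × (1 + r)^t
FV = $14,000.00 × (1 + 0.031)^12
FV = $14,000.00 × 1.442461
FV = $20,194.45

FV = PV × (1 + r)^t = $20,194.45


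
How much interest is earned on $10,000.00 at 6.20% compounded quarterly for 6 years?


Compound interest earned = final amount − principal.
A = P(1 + r/n)^(nt) = $10,000.00 × (1 + 0.062/4)^(4 × 6) = $14,464.99
Interest = A − P = $14,464.99 − $10,000.00 = $4,464.99

Interest = A - P = $4,464.99


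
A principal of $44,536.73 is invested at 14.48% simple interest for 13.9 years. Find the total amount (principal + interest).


Total amount formula: A = P(1 + rt) = P + P·r·t
Interest: I = P × r × t = $44,536.73 × 0.1448 × 13.9 = $89,639.97
A = P + I = $44,536.73 + $89,639.97 = $134,176.70

A = P + I = P(1 + rt) = $134,176.70


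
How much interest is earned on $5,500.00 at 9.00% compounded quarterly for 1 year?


Compound interest earned = final amount − principal.
A = P(1 + r/n)^(nt) = $5,500.00 × (1 + 0.09/4)^(4 × 1) = $6,011.96
Interest = A − P = $6,011.96 − $5,500.00 = $511.96

Interest = A - P = $511.96


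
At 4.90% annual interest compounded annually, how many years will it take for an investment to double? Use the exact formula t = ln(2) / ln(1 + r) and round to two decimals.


Doubling condition: (1 + r)^t = 2
Take ln of both sides: t × ln(1 + r) = ln(2)
t = ln(2) / ln(1 + r)
t = 0.693147 / 0.047837
t = 14.49

t = ln(2) / ln(1 + r) = 14.49 years


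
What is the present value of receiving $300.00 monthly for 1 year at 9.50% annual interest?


Present value of an ordinary annuity: PV = PMT × (1 − (1 + r)^(−n)) / r
Monthly rate r = 0.095/12 ≈ 0.00791667, n = 12
PV = $300.00 × (1 − (1 + 0.095/12)^(−12)) / (0.095/12)
PV = $300.00 × 11.404653
PV = $3,421.40

PV = PMT × (1-(1+r)^(-n))/r = $3,421.40


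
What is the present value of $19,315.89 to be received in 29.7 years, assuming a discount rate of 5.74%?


Present value formula: PV = FV / (1 + r)^t
PV = $19,315.89 / (1 + 0.0574)^29.7
PV = $19,315.89 / 5.246956
PV = $3,681.35

PV = FV / (1 + r)^t = $3,681.35


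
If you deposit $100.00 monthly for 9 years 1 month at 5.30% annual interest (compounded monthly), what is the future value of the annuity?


Future value of an ordinary annuity: FV = PMT × ((1 + r)^n − 1) / r
Monthly rate r = 0.053/12 ≈ 0.00441667, n = 109
FV = $100.00 × ((1 + 0.053/12)^109 − 1) / (0.053/12)
FV = $100.00 × 139.619070
FV = $13,961.91

FV = PMT × ((1+r)^n - 1)/r = $13,961.91


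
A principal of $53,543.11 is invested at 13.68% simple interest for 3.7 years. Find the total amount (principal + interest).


Total amount formula: A = P(1 + rt) = P + P·r·t
Interest: I = P × r × t = $53,543.11 × 0.1368 × 3.7 = $27,101.38
A = P + I = $53,543.11 + $27,101.38 = $80,644.49

A = P + I = P(1 + rt) = $80,644.49


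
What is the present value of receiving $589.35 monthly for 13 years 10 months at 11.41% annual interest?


Present value of an ordinary annuity: PV = PMT × (1 − (1 + r)^(−n)) / r
Monthly rate r = 0.1141/12 ≈ 0.00950833, n = 166
PV = $589.35 × (1 − (1 + 0.1141/12)^(−166)) / (0.1141/12)
PV = $589.35 × 83.310869
PV = $49,099.26

PV = PMT × (1-(1+r)^(-n))/r = $49,099.26


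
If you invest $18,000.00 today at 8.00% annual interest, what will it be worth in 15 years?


Future value formula: FV = PV × (1 + r)^t
FV = $18,000.00 × (1 + 0.08)^15
FV = $18,000.00 × 3.172169
FV = $57,099.04

FV = PV × (1 + r)^t = $57,099.04


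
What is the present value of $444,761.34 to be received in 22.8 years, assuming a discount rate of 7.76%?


Present value formula: PV = FV / (1 + r)^t
PV = $444,761.34 / (1 + 0.0776)^22.8
PV = $444,761.34 / 5.495825
PV = $80,927.13

PV = FV / (1 + r)^t = $80,927.13


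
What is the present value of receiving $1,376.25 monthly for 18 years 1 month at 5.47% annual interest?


Present value of an ordinary annuity: PV = PMT × (1 − (1 + r)^(−n)) / r
Monthly rate r = 0.0547/12 ≈ 0.00455833, n = 217
PV = $1,376.25 × (1 − (1 + 0.0547/12)^(−217)) / (0.0547/12)
PV = $1,376.25 × 137.610301
PV = $189,386.18

PV = PMT × (1-(1+r)^(-n))/r = $189,386.18


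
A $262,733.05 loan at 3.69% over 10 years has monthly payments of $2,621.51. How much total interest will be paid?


Total paid over the life of the loan = PMT × n.
Total paid = $2,621.51 × 120 = $314,581.20
Total interest = total paid − principal = $314,581.20 − $262,733.05 = $51,848.15

Total interest = (PMT × n) - PV = $51,848.15


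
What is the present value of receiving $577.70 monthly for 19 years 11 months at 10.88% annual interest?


Present value of an ordinary annuity: PV = PMT × (1 − (1 + r)^(−n)) / r
Monthly rate r = 0.1088/12 ≈ 0.00906667, n = 239
PV = $577.70 × (1 − (1 + 0.1088/12)^(−239)) / (0.1088/12)
PV = $577.70 × 97.538373
PV = $56,347.92

PV = PMT × (1-(1+r)^(-n))/r = $56,347.92


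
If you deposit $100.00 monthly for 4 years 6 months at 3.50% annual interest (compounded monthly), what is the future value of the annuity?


Future value of an ordinary annuity: FV = PMT × ((1 + r)^n − 1) / r
Monthly rate r = 0.035/12 ≈ 0.00291667, n = 54
FV = $100.00 × ((1 + 0.035/12)^54 − 1) / (0.035/12)
FV = $100.00 × 58.392837
FV = $5,839.28

FV = PMT × ((1+r)^n - 1)/r = $5,839.28


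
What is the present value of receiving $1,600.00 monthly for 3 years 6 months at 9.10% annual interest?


Present value of an ordinary annuity: PV = PMT × (1 − (1 + r)^(−n)) / r
Monthly rate r = 0.091/12 ≈ 0.00758333, n = 42
PV = $1,600.00 × (1 − (1 + 0.091/12)^(−42)) / (0.091/12)
PV = $1,600.00 × 35.853173
PV = $57,365.08

PV = PMT × (1-(1+r)^(-n))/r = $57,365.08


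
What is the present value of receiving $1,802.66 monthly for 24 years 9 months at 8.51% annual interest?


Present value of an ordinary annuity: PV = PMT × (1 − (1 + r)^(−n)) / r
Monthly rate r = 0.0851/12 ≈ 0.00709167, n = 297
PV = $1,802.66 × (1 − (1 + 0.0851/12)^(−297)) / (0.0851/12)
PV = $1,802.66 × 123.722049
PV = $223,028.79

PV = PMT × (1-(1+r)^(-n))/r = $223,028.79


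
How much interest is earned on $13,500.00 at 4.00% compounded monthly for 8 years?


Compound interest earned = final amount − principal.
A = P(1 + r/n)^(nt) = $13,500.00 × (1 + 0.04/12)^(12 × 8) = $18,581.33
Interest = A − P = $18,581.33 − $13,500.00 = $5,081.33

Interest = A - P = $5,081.33


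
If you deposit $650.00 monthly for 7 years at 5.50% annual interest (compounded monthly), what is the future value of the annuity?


Future value of an ordinary annuity: FV = PMT × ((1 + r)^n − 1) / r
Monthly rate r = 0.055/12 ≈ 0.00458333, n = 84
FV = $650.00 × ((1 + 0.055/12)^84 − 1) / (0.055/12)
FV = $650.00 × 102.179391
FV = $66,416.60

FV = PMT × ((1+r)^n - 1)/r = $66,416.60


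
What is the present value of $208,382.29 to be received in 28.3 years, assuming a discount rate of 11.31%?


Present value formula: PV = FV / (1 + r)^t
PV = $208,382.29 / (1 + 0.1131)^28.3
PV = $208,382.29 / 20.745188
PV = $10,044.85

PV = FV / (1 + r)^t = $10,044.85


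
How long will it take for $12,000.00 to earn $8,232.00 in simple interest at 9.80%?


Rearrange the simple interest formula for t:
I = P × r × t  ⇒  t = I / (P × r)
t = $8,232.00 / ($12,000.00 × 0.098)
t = 7

t = I/(P×r) = 7 years


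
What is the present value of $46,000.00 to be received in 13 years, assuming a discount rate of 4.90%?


Present value formula: PV = FV / (1 + r)^t
PV = $46,000.00 / (1 + 0.049)^13
PV = $46,000.00 / 1.862436
PV = $24,698.84

PV = FV / (1 + r)^t = $24,698.84


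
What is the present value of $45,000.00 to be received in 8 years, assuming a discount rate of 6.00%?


Present value formula: PV = FV / (1 + r)^t
PV = $45,000.00 / (1 + 0.06)^8
PV = $45,000.00 / 1.593848
PV = $28,233.56

PV = FV / (1 + r)^t = $28,233.56


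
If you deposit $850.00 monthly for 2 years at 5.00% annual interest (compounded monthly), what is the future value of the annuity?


Future value of an ordinary annuity: FV = PMT × ((1 + r)^n − 1) / r
Monthly rate r = 0.05/12 ≈ 0.00416667, n = 24
FV = $850.00 × ((1 + 0.05/12)^24 − 1) / (0.05/12)
FV = $850.00 × 25.185921
FV = $21,408.03

FV = PMT × ((1+r)^n - 1)/r = $21,408.03


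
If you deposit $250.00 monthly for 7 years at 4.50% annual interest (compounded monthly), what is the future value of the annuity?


Future value of an ordinary annuity: FV = PMT × ((1 + r)^n − 1) / r
Monthly rate r = 0.045/12 = 0.00375, n = 84
FV = $250.00 × ((1 + 0.045/12)^84 − 1) / (0.045/12)
FV = $250.00 × 98.520602
FV = $24,630.15

FV = PMT × ((1+r)^n - 1)/r = $24,630.15


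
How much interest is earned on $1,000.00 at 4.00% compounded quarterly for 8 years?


Compound interest earned = final amount − principal.
A = P(1 + r/n)^(nt) = $1,000.00 × (1 + 0.04/4)^(4 × 8) = $1,374.94
Interest = A − P = $1,374.94 − $1,000.00 = $374.94

Interest = A - P = $374.94


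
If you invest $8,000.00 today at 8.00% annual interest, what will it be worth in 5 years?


Future value formula: FV = PV × (1 + r)^t
FV = $8,000.00 × (1 + 0.08)^5
FV = $8,000.00 × 1.469328
FV = $11,754.62

FV = PV × (1 + r)^t = $11,754.62


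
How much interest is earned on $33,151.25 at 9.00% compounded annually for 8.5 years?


Compound interest earned = final amount − principal.
A = P(1 + r/n)^(nt) = $33,151.25 × (1 + 0.09/1)^(1 × 8.5) = $68,964.43
Interest = A − P = $68,964.43 − $33,151.25 = $35,813.18

Interest = A - P = $35,813.18


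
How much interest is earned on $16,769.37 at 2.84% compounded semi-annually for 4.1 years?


Compound interest earned = final amount − principal.
A = P(1 + r/n)^(nt) = $16,769.37 × (1 + 0.0284/2)^(2 × 4.1) = $18,824.80
Interest = A − P = $18,824.80 − $16,769.37 = $2,055.43

Interest = A - P = $2,055.43


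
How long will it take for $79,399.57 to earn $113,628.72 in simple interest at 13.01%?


Rearrange the simple interest formula for t:
I = P × r × t  ⇒  t = I / (P × r)
t = $113,628.72 / ($79,399.57 × 0.1301)
t = 11

t = I/(P×r) = 11 years


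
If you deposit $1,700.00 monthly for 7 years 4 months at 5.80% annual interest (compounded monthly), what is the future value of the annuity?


Future value of an ordinary annuity: FV = PMT × ((1 + r)^n − 1) / r
Monthly rate r = 0.058/12 ≈ 0.00483333, n = 88
FV = $1,700.00 × ((1 + 0.058/12)^88 − 1) / (0.058/12)
FV = $1,700.00 × 109.351748
FV = $185,897.97

FV = PMT × ((1+r)^n - 1)/r = $185,897.97


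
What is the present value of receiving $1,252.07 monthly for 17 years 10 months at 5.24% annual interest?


Present value of an ordinary annuity: PV = PMT × (1 − (1 + r)^(−n)) / r
Monthly rate r = 0.0524/12 ≈ 0.00436667, n = 214
PV = $1,252.07 × (1 − (1 + 0.0524/12)^(−214)) / (0.0524/12)
PV = $1,252.07 × 138.871331
PV = $173,876.63

PV = PMT × (1-(1+r)^(-n))/r = $173,876.63


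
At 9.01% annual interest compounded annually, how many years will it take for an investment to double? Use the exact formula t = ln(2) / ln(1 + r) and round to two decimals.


Doubling condition: (1 + r)^t = 2
Take ln of both sides: t × ln(1 + r) = ln(2)
t = ln(2) / ln(1 + r)
t = 0.693147 / 0.086269
t = 8.03

t = ln(2) / ln(1 + r) = 8.03 years


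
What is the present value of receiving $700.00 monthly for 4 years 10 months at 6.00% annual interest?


Present value of an ordinary annuity: PV = PMT × (1 − (1 + r)^(−n)) / r
Monthly rate r = 0.06/12 = 0.005, n = 58
PV = $700.00 × (1 − (1 + 0.06/12)^(−58)) / (0.06/12)
PV = $700.00 × 50.239109
PV = $35,167.38

PV = PMT × (1-(1+r)^(-n))/r = $35,167.38


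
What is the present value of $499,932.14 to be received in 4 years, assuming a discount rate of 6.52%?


Present value formula: PV = FV / (1 + r)^t
PV = $499,932.14 / (1 + 0.0652)^4
PV = $499,932.14 / 1.287433
PV = $388,317.02

PV = FV / (1 + r)^t = $388,317.02


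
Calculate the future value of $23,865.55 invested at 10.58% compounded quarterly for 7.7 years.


Compound interest formula: A = P(1 + r/n)^(nt)
A = $23,865.55 × (1 + 0.1058/4)^(4 × 7.7)
Growth factor: (1 + 0.1058/4)^30.8 = 2.2346227
A = $23,865.55 × 2.2346227
A = $53,330.50

A = P(1 + r/n)^(nt) = $53,330.50


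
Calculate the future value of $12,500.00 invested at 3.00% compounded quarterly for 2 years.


Compound interest formula: A = P(1 + r/n)^(nt)
A = $12,500.00 × (1 + 0.03/4)^(4 × 2)
Growth factor: (1 + 0.03/4)^8 = 1.061599
A = $12,500.00 × 1.061599
A = $13,269.99

A = P(1 + r/n)^(nt) = $13,269.99


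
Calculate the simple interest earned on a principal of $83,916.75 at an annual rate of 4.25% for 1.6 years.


Simple interest formula: I = P × r × t
I = $83,916.75 × 0.0425 × 1.6
I = $5,706.34

I = P × r × t = $5,706.34


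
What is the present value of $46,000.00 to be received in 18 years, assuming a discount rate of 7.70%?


Present value formula: PV = FV / (1 + r)^t
PV = $46,000.00 / (1 + 0.077)^18
PV = $46,000.00 / 3.800867
PV = $12,102.50

PV = FV / (1 + r)^t = $12,102.50


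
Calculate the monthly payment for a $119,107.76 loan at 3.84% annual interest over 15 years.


Loan payment formula: PMT = PV × r / (1 − (1 + r)^(−n))
Monthly rate r = 0.0384/12 = 0.0032, n = 180 months
Denominator: 1 − (1 + 0.0384/12)^(−180) = 0.437340
PMT = $119,107.76 × (0.0384/12) / 0.437340
PMT = $871.51 per month

PMT = PV × r / (1-(1+r)^(-n)) = $871.51/month


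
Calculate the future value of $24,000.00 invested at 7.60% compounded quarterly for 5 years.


Compound interest formula: A = P(1 + r/n)^(nt)
A = $24,000.00 × (1 + 0.076/4)^(4 × 5)
Growth factor: (1 + 0.076/4)^20 = 1.457081
A = $24,000.00 × 1.457081
A = $34,969.94

A = P(1 + r/n)^(nt) = $34,969.94


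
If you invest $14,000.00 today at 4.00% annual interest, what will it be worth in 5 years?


Future value formula: FV = PV × (1 + r)^t
FV = $14,000.00 × (1 + 0.04)^5
FV = $14,000.00 × 1.216653
FV = $17,033.14

FV = PV × (1 + r)^t = $17,033.14


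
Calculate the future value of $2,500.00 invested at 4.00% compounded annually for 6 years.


Compound interest formula: A = P(1 + r/n)^(nt)
A = $2,500.00 × (1 + 0.04/1)^(1 × 6)
Growth factor: (1 + 0.04/1)^6 = 1.265319
A = $2,500.00 × 1.265319
A = $3,163.30

A = P(1 + r/n)^(nt) = $3,163.30


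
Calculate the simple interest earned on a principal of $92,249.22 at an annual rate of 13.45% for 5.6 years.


Simple interest formula: I = P × r × t
I = $92,249.22 × 0.1345 × 5.6
I = $69,482.11

I = P × r × t = $69,482.11


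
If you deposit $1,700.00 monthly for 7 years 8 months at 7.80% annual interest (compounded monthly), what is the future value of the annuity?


Future value of an ordinary annuity: FV = PMT × ((1 + r)^n − 1) / r
Monthly rate r = 0.078/12 = 0.0065, n = 92
FV = $1,700.00 × ((1 + 0.078/12)^92 − 1) / (0.078/12)
FV = $1,700.00 × 125.378867
FV = $213,144.07

FV = PMT × ((1+r)^n - 1)/r = $213,144.07


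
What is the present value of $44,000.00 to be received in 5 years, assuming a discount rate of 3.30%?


Present value formula: PV = FV / (1 + r)^t
PV = $44,000.00 / (1 + 0.033)^5
PV = $44,000.00 / 1.17625534
PV = $37,406.84

PV = FV / (1 + r)^t = $37,406.84


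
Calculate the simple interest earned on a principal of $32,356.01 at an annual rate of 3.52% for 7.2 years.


Simple interest formula: I = P × r × t
I = $32,356.01 × 0.0352 × 7.2
I = $8,200.31

I = P × r × t = $8,200.31


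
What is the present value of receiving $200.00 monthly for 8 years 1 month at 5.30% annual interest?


Present value of an ordinary annuity: PV = PMT × (1 − (1 + r)^(−n)) / r
Monthly rate r = 0.053/12 ≈ 0.00441667, n = 97
PV = $200.00 × (1 − (1 + 0.053/12)^(−97)) / (0.053/12)
PV = $200.00 × 78.757409
PV = $15,751.48

PV = PMT × (1-(1+r)^(-n))/r = $15,751.48


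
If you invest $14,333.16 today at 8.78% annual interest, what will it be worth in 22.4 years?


Future value formula: FV = PV × (1 + r)^t
FV = $14,333.16 × (1 + 0.0878)^22.4
FV = $14,333.16 × 6.587169
FV = $94,414.95

FV = PV × (1 + r)^t = $94,414.95


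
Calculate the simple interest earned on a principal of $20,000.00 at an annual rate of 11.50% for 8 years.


Simple interest formula: I = P × r × t
I = $20,000.00 × 0.115 × 8
I = $18,400.00

I = P × r × t = $18,400.00


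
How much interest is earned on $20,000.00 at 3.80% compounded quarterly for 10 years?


Compound interest earned = final amount − principal.
A = P(1 + r/n)^(nt) = $20,000.00 × (1 + 0.038/4)^(4 × 10) = $29,193.28
Interest = A − P = $29,193.28 − $20,000.00 = $9,193.28

Interest = A - P = $9,193.28


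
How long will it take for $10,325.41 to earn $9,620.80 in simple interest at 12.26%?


Rearrange the simple interest formula for t:
I = P × r × t  ⇒  t = I / (P × r)
t = $9,620.80 / ($10,325.41 × 0.1226)
t = 7.6

t = I/(P×r) = 7.6 years


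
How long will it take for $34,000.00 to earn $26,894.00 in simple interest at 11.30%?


Rearrange the simple interest formula for t:
I = P × r × t  ⇒  t = I / (P × r)
t = $26,894.00 / ($34,000.00 × 0.113)
t = 7

t = I/(P×r) = 7 years


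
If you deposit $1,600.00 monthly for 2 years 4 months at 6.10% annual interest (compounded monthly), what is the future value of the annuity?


Future value of an ordinary annuity: FV = PMT × ((1 + r)^n − 1) / r
Monthly rate r = 0.061/12 ≈ 0.00508333, n = 28
FV = $1,600.00 × ((1 + 0.061/12)^28 − 1) / (0.061/12)
FV = $1,600.00 × 30.008909
FV = $48,014.25

FV = PMT × ((1+r)^n - 1)/r = $48,014.25


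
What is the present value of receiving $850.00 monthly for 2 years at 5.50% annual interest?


Present value of an ordinary annuity: PV = PMT × (1 − (1 + r)^(−n)) / r
Monthly rate r = 0.055/12 ≈ 0.00458333, n = 24
PV = $850.00 × (1 − (1 + 0.055/12)^(−24)) / (0.055/12)
PV = $850.00 × 22.677971
PV = $19,276.28

PV = PMT × (1-(1+r)^(-n))/r = $19,276.28


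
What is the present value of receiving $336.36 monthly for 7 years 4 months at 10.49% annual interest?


Present value of an ordinary annuity: PV = PMT × (1 − (1 + r)^(−n)) / r
Monthly rate r = 0.1049/12 ≈ 0.00874167, n = 88
PV = $336.36 × (1 − (1 + 0.1049/12)^(−88)) / (0.1049/12)
PV = $336.36 × 61.212097
PV = $20,589.30

PV = PMT × (1-(1+r)^(-n))/r = $20,589.30


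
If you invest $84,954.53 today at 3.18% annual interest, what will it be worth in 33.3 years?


Future value formula: FV = PV × (1 + r)^t
FV = $84,954.53 × (1 + 0.0318)^33.3
FV = $84,954.53 × 2.8361613
FV = $240,944.75

FV = PV × (1 + r)^t = $240,944.75


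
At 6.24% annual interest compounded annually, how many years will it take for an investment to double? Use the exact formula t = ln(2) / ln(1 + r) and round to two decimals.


Doubling condition: (1 + r)^t = 2
Take ln of both sides: t × ln(1 + r) = ln(2)
t = ln(2) / ln(1 + r)
t = 0.693147 / 0.060530
t = 11.45

t = ln(2) / ln(1 + r) = 11.45 years


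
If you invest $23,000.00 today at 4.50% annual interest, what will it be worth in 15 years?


Future value formula: FV = PV × (1 + r)^t
FV = $23,000.00 × (1 + 0.045)^15
FV = $23,000.00 × 1.9352824
FV = $44,511.50

FV = PV × (1 + r)^t = $44,511.50


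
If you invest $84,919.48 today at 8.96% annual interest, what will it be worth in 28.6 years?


Future value formula: FV = PV × (1 + r)^t
FV = $84,919.48 × (1 + 0.0896)^28.6
FV = $84,919.48 × 11.6369429
FV = $988,203.14

FV = PV × (1 + r)^t = $988,203.14


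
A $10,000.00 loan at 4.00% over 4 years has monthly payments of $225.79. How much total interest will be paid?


Total paid over the life of the loan = PMT × n.
Total paid = $225.79 × 48 = $10,837.92
Total interest = total paid − principal = $10,837.92 − $10,000.00 = $837.92

Total interest = (PMT × n) - PV = $837.92


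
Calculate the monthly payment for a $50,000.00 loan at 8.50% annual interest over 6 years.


Loan payment formula: PMT = PV × r / (1 − (1 + r)^(−n))
Monthly rate r = 0.085/12 ≈ 0.00708333, n = 72 months
Denominator: 1 − (1 + 0.085/12)^(−72) = 0.398424
PMT = $50,000.00 × (0.085/12) / 0.398424
PMT = $888.92 per month

PMT = PV × r / (1-(1+r)^(-n)) = $888.92/month


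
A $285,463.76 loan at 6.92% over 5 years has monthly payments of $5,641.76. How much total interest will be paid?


Total paid over the life of the loan = PMT × n.
Total paid = $5,641.76 × 60 = $338,505.60
Total interest = total paid − principal = $338,505.60 − $285,463.76 = $53,041.84

Total interest = (PMT × n) - PV = $53,041.84


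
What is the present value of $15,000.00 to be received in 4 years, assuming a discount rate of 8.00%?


Present value formula: PV = FV / (1 + r)^t
PV = $15,000.00 / (1 + 0.08)^4
PV = $15,000.00 / 1.360489
PV = $11,025.45

PV = FV / (1 + r)^t = $11,025.45


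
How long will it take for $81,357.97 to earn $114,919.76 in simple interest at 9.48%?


Rearrange the simple interest formula for t:
I = P × r × t  ⇒  t = I / (P × r)
t = $114,919.76 / ($81,357.97 × 0.0948)
t = 14.9

t = I/(P×r) = 14.9 years


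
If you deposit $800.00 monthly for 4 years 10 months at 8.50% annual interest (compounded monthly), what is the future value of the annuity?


Future value of an ordinary annuity: FV = PMT × ((1 + r)^n − 1) / r
Monthly rate r = 0.085/12 ≈ 0.00708333, n = 58
FV = $800.00 × ((1 + 0.085/12)^58 − 1) / (0.085/12)
FV = $800.00 × 71.419987
FV = $57,135.99

FV = PMT × ((1+r)^n - 1)/r = $57,135.99


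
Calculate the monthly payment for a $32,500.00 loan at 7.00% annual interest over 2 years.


Loan payment formula: PMT = PV × r / (1 − (1 + r)^(−n))
Monthly rate r = 0.07/12 ≈ 0.00583333, n = 24 months
Denominator: 1 − (1 + 0.07/12)^(−24) = 0.130288
PMT = $32,500.00 × (0.07/12) / 0.130288
PMT = $1,455.11 per month

PMT = PV × r / (1-(1+r)^(-n)) = $1,455.11/month


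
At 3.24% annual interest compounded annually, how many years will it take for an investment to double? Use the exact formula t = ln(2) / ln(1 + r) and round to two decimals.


Doubling condition: (1 + r)^t = 2
Take ln of both sides: t × ln(1 + r) = ln(2)
t = ln(2) / ln(1 + r)
t = 0.693147 / 0.031886
t = 21.74

t = ln(2) / ln(1 + r) = 21.74 years


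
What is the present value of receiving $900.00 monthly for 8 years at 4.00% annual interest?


Present value of an ordinary annuity: PV = PMT × (1 − (1 + r)^(−n)) / r
Monthly rate r = 0.04/12 ≈ 0.00333333, n = 96
PV = $900.00 × (1 − (1 + 0.04/12)^(−96)) / (0.04/12)
PV = $900.00 × 82.039332
PV = $73,835.40

PV = PMT × (1-(1+r)^(-n))/r = $73,835.40


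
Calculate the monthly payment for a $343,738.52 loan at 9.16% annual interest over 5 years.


Loan payment formula: PMT = PV × r / (1 − (1 + r)^(−n))
Monthly rate r = 0.0916/12 ≈ 0.00763333, n = 60 months
Denominator: 1 − (1 + 0.0916/12)^(−60) = 0.3663514
PMT = $343,738.52 × (0.0916/12) / 0.3663514
PMT = $7,162.17 per month

PMT = PV × r / (1-(1+r)^(-n)) = $7,162.17/month


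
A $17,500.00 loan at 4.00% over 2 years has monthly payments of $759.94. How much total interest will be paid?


Total paid over the life of the loan = PMT × n.
Total paid = $759.94 × 24 = $18,238.56
Total interest = total paid − principal = $18,238.56 − $17,500.00 = $738.56

Total interest = (PMT × n) - PV = $738.56


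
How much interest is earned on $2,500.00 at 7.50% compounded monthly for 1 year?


Compound interest earned = final amount − principal.
A = P(1 + r/n)^(nt) = $2,500.00 × (1 + 0.075/12)^(12 × 1) = $2,694.08
Interest = A − P = $2,694.08 − $2,500.00 = $194.08

Interest = A - P = $194.08


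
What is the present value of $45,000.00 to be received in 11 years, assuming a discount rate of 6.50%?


Present value formula: PV = FV / (1 + r)^t
PV = $45,000.00 / (1 + 0.065)^11
PV = $45,000.00 / 1.9991514
PV = $22,509.55

PV = FV / (1 + r)^t = $22,509.55


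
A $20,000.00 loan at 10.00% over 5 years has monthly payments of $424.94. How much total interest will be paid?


Total paid over the life of the loan = PMT × n.
Total paid = $424.94 × 60 = $25,496.40
Total interest = total paid − principal = $25,496.40 − $20,000.00 = $5,496.40

Total interest = (PMT × n) - PV = $5,496.40


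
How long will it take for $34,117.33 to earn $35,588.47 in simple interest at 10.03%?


Rearrange the simple interest formula for t:
I = P × r × t  ⇒  t = I / (P × r)
t = $35,588.47 / ($34,117.33 × 0.1003)
t = 10.4

t = I/(P×r) = 10.4 years


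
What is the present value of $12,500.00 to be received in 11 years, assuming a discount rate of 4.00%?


Present value formula: PV = FV / (1 + r)^t
PV = $12,500.00 / (1 + 0.04)^11
PV = $12,500.00 / 1.539454
PV = $8,119.76

PV = FV / (1 + r)^t = $8,119.76


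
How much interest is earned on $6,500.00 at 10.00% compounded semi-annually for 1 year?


Compound interest earned = final amount − principal.
A = P(1 + r/n)^(nt) = $6,500.00 × (1 + 0.1/2)^(2 × 1) = $7,166.25
Interest = A − P = $7,166.25 − $6,500.00 = $666.25

Interest = A - P = $666.25
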